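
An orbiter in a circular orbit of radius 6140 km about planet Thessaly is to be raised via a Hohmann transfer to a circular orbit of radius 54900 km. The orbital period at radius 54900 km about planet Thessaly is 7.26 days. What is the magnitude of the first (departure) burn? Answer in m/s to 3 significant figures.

From Kepler's third law T² = 4π²r³/μ at r = 54900 km, T = 7.26 days = 7.26 × 86400 s = 6.27264×10^5 s: μ = 4π²r³/T² = 16602.6 km³/s².
Transfer-ellipse semi-major axis a_t = (r₁ + r₂)/2 = (6140 + 54900)/2 = 30520 km.
Circular speed at r = 6140 km: v_c = √(μ/r) = 1.6444 km/s.
Transfer-orbit speed at the same r (vis-viva, a = a_t): v_t = √[μ(2/r − 1/a_t)] = 2.2055 km/s.
Δv₁ = |v_t − v_c| = |2.2055 − 1.6444| = 0.5611 km/s.

Δv₁ = 561 m/s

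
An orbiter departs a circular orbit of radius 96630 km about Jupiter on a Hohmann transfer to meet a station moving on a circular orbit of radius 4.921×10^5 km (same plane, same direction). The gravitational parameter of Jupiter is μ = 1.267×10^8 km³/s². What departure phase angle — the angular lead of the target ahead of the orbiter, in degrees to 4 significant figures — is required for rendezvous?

φ = 96.72°

Semi-major axis of the transfer orbit: a_t = (96630 + 4.921×10^5)/2 = 2.94365×10^5 km.
Transfer time t = π√(a_t³/μ) = 44574.95 s.
The target's mean motion on its circular orbit is ω₂ = √(μ/r₂³) = 3.260681×10^-5 rad/s.
Angle swept by the target during transfer: ω₂·t = 1.45345 rad = 83.28°.
The orbiter traverses 180° on the transfer ellipse, so the target must lead by 180° − 83.28° = 96.72°.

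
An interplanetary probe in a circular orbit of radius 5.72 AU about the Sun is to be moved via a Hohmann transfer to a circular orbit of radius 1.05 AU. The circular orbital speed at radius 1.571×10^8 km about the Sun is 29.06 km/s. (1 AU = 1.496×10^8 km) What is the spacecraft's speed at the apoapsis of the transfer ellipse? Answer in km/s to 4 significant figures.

From the circular-orbit relation v² = μ/r at r = 1.571×10^8 km: μ = v²r = (29.06)² × 1.571×10^8 = 1.32668×10^11 km³/s².
In km: r₁ = 5.72 × 1.496×10^8 = 8.55712×10^8 km; r₂ = 1.05 × 1.496×10^8 = 1.5708×10^8 km.
The Hohmann ellipse has a_t = (r₁ + r₂)/2 = 5.06396×10^8 km.
At apoapsis, r = 8.55712×10^8 km.
From the vis-viva equation, v = √[μ(2/r − 1/a_t)] = 6.935 km/s.

v = 6.935 km/s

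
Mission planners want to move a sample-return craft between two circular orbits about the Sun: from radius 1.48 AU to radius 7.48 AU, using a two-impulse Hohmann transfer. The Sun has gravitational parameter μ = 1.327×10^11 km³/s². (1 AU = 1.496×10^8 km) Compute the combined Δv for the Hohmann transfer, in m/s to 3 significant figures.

In km: r₁ = 1.48 × 1.496×10^8 = 2.21408×10^8 km; r₂ = 7.48 × 1.496×10^8 = 1.119008×10^9 km.
Semi-major axis of the transfer orbit: a_t = (2.21408×10^8 + 1.119008×10^9)/2 = 6.70208×10^8 km.
Circular speed at r₁: v₁ = √(μ/r₁) = √(1.327×10^11/2.21408×10^8) = 24.482 km/s.
On the transfer ellipse at r₁, vis-viva gives v_p = √[μ(2/r₁ − 1/a_t)] = 31.634 km/s.
First burn Δv₁ = |v_p − v₁| = 7.152 km/s.
Circular speed at r₂: v₂ = √(μ/r₂) = 10.89 km/s.
Transfer-orbit speed at r₂: v_a = √[μ(2/r₂ − 1/a_t)] = 6.259 km/s.
Second burn Δv₂ = |v₂ − v_a| = 4.631 km/s.
Δv = Δv₁ + Δv₂ = 7.152 + 4.631 = 11.78 km/s.

Δv = 11800 m/s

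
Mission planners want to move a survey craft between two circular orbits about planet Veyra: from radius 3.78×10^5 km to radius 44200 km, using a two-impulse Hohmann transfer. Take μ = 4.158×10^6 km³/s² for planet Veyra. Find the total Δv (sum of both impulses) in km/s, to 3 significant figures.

Transfer-ellipse semi-major axis a_t = (r₁ + r₂)/2 = (3.780×10^5 + 44200)/2 = 2.111×10^5 km.
At r₁ the circular-orbit speed is v₁ = √(μ/r₁) = 3.317 km/s.
Transfer-orbit speed at r₁ (vis-viva): v_a = √[μ(2/r₁ − 1/a_t)] = 1.518 km/s.
First burn Δv₁ = |v_a − v₁| = 1.799 km/s.
At r₂, v₂ = √(μ/r₂) = 9.6991 km/s.
Transfer-orbit speed at r₂: v_p = √[μ(2/r₂ − 1/a_t)] = 12.979 km/s.
Second burn Δv₂ = |v₂ − v_p| = 3.280 km/s.
Total Δv = Δv₁ + Δv₂ = 5.079 km/s.

Δv = 5.08 km/s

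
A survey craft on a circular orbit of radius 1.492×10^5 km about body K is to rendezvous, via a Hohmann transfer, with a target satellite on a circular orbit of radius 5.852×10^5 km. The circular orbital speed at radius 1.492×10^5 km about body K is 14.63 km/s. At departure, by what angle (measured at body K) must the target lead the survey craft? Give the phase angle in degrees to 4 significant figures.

φ = 90.53°

From the circular-orbit relation v² = μ/r at r = 1.492×10^5 km: μ = v²r = (14.63)² × 1.492×10^5 = 3.19343×10^7 km³/s².
Semi-major axis of the transfer orbit: a_t = (1.492×10^5 + 5.852×10^5)/2 = 3.672×10^5 km.
The half-period of the transfer ellipse is t = π√(a_t³/μ) = 1.2370×10^5 s.
The target's mean motion on its circular orbit is ω₂ = √(μ/r₂³) = 1.2623×10^-5 rad/s.
Angle swept by the target during transfer: ω₂·t = 1.5615 rad = 89.47°.
Arrival is 180° from departure on the ellipse, so φ = 180° − 89.47° = 90.53°.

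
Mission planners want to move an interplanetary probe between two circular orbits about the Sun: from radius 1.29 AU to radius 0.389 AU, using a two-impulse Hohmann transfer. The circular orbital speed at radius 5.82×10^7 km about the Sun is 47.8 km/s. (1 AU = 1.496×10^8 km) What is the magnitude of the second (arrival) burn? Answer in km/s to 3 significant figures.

Δv₂ = 11.5 km/s

From the circular-orbit relation v² = μ/r at r = 5.82×10^7 km: μ = v²r = (47.8)² × 5.82×10^7 = 1.32978×10^11 km³/s².
In km: r₁ = 1.29 × 1.496×10^8 = 1.92984×10^8 km; r₂ = 0.389 × 1.496×10^8 = 5.81944×10^7 km.
Transfer-ellipse semi-major axis a_t = (r₁ + r₂)/2 = (1.92984×10^8 + 5.81944×10^7)/2 = 1.255892×10^8 km.
On the circular orbit at r = 5.81944×10^7 km, v_c = √(μ/r) = 47.802 km/s.
Transfer-orbit speed at the same r (vis-viva, a = a_t): v_t = √[μ(2/r − 1/a_t)] = 59.256 km/s.
Δv₂ = |v_t − v_c| = |59.256 − 47.802| = 11.45 km/s.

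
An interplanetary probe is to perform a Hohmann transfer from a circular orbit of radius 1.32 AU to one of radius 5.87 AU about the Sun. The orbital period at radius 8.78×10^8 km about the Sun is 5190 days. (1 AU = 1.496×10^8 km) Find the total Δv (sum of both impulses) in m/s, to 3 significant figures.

Δv = 12100 m/s

From Kepler's third law T² = 4π²r³/μ at r = 8.78×10^8 km, T = 5190 days = 5190 × 86400 s = 4.48416×10^8 s: μ = 4π²r³/T² = 1.32887×10^11 km³/s².
In km: r₁ = 1.32 × 1.496×10^8 = 1.97472×10^8 km; r₂ = 5.87 × 1.496×10^8 = 8.78152×10^8 km.
The Hohmann ellipse has a_t = (r₁ + r₂)/2 = 5.37812×10^8 km.
Circular speed at r₁: v₁ = √(μ/r₁) = √(1.32887×10^11/1.97472×10^8) = 25.941 km/s.
Transfer-orbit speed at r₁ (v² = μ(2/r − 1/a)): v_p = √[μ(2/r₁ − 1/a_t)] = 33.148 km/s.
First burn Δv₁ = |v_p − v₁| = 7.207 km/s.
At r₂, v₂ = √(μ/r₂) = 12.301 km/s.
Transfer-orbit speed at r₂: v_a = √[μ(2/r₂ − 1/a_t)] = 7.4541 km/s.
Second burn Δv₂ = |v₂ − v_a| = 4.847 km/s.
Total Δv = Δv₁ + Δv₂ = 12.05 km/s.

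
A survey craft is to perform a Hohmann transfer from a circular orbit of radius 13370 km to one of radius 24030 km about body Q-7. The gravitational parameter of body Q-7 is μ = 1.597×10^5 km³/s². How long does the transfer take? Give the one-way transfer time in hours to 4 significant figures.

Transfer-ellipse semi-major axis a_t = (r₁ + r₂)/2 = (13370 + 24030)/2 = 18700 km.
By Kepler's third law the transfer-orbit period is T = 2π√(a_t³/μ), so t = T/2 = 20103 s.
Converting: 20103 s ÷ 3600 s/hour = 5.584 hours.

t = 5.584 hours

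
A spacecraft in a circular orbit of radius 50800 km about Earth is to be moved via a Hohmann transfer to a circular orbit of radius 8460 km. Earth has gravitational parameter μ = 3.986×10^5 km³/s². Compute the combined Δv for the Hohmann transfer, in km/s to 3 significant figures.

Semi-major axis of the transfer orbit: a_t = (50800 + 8460)/2 = 29630 km.
Circular speed at r₁: v₁ = √(μ/r₁) = √(3.986×10^5/50800) = 2.801 km/s.
On the transfer ellipse at r₁, v² = μ(2/r − 1/a) gives v_a = √[μ(2/r₁ − 1/a_t)] = 1.497 km/s.
First burn Δv₁ = |v_a − v₁| = 1.304 km/s.
Circular speed at r₂: v₂ = √(μ/r₂) = 6.864 km/s.
Transfer-orbit speed at r₂: v_p = √[μ(2/r₂ − 1/a_t)] = 8.988 km/s.
Second burn Δv₂ = |v₂ − v_p| = 2.124 km/s.
Total Δv = Δv₁ + Δv₂ = 3.428 km/s.

Δv = 3.43 km/s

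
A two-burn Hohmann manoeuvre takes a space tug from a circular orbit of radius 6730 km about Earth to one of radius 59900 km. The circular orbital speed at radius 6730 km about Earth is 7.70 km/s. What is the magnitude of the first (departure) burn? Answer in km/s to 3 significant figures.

From the circular-orbit relation v² = μ/r at r = 6730 km: μ = v²r = (7.70)² × 6730 = 3.99022×10^5 km³/s².
The Hohmann ellipse has a_t = (r₁ + r₂)/2 = 33315 km.
On the circular orbit at r = 6730 km, v_c = √(μ/r) = 7.7000 km/s.
Vis-viva on the transfer ellipse at r = 6730 km gives v_t = √[μ(2/r − 1/a_t)] = 10.325 km/s.
Δv₁ = |v_t − v_c| = |10.325 − 7.7000| = 2.625 km/s.

Δv₁ = 2.62 km/s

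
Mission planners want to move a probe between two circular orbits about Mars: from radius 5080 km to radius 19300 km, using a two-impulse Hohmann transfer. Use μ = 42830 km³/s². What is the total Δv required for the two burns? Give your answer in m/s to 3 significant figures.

Transfer-ellipse semi-major axis a_t = (r₁ + r₂)/2 = (5080 + 19300)/2 = 12190 km.
Circular speed at r₁: v₁ = √(μ/r₁) = √(42830/5080) = 2.90364 km/s.
Transfer-orbit speed at r₁ (vis-viva): v_p = √[μ(2/r₁ − 1/a_t)] = 3.65358 km/s.
First burn Δv₁ = |v_p − v₁| = 0.7499 km/s.
At r₂, v₂ = √(μ/r₂) = 1.4897 km/s.
Transfer-orbit speed at r₂: v_a = √[μ(2/r₂ − 1/a_t)] = 0.96167 km/s.
Second burn Δv₂ = |v₂ − v_a| = 0.5280 km/s.
Δv = Δv₁ + Δv₂ = 0.7499 + 0.5280 = 1.278 km/s.

Δv = 1280 m/s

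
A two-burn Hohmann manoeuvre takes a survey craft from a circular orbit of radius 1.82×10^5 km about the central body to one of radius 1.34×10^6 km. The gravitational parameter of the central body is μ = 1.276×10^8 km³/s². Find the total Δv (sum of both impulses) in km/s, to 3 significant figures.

The Hohmann ellipse has a_t = (r₁ + r₂)/2 = 7.610×10^5 km.
Circular speed at r₁: v₁ = √(μ/r₁) = √(1.276×10^8/1.820×10^5) = 26.478 km/s.
Transfer-orbit speed at r₁ (vis-viva): v_p = √[μ(2/r₁ − 1/a_t)] = 35.136 km/s.
First burn Δv₁ = |v_p − v₁| = 8.658 km/s.
Circular speed at r₂: v₂ = √(μ/r₂) = 9.758 km/s.
Transfer-orbit speed at r₂: v_a = √[μ(2/r₂ − 1/a_t)] = 4.772 km/s.
Second burn Δv₂ = |v₂ − v_a| = 4.986 km/s.
Total Δv = Δv₁ + Δv₂ = 13.64 km/s.

Δv = 13.6 km/s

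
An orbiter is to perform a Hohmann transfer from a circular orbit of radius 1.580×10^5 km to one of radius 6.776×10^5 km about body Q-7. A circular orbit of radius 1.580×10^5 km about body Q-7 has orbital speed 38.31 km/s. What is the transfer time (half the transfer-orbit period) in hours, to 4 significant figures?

From the circular-orbit relation v² = μ/r at r = 1.580×10^5 km: μ = v²r = (38.31)² × 1.580×10^5 = 2.31890×10^8 km³/s².
The Hohmann ellipse has a_t = (r₁ + r₂)/2 = 4.178×10^5 km.
By Kepler's third law the transfer-orbit period is T = 2π√(a_t³/μ), so t = T/2 = 55714 s.
Converting: 55714 s ÷ 3600 s/hour = 15.48 hours.

t = 15.48 hours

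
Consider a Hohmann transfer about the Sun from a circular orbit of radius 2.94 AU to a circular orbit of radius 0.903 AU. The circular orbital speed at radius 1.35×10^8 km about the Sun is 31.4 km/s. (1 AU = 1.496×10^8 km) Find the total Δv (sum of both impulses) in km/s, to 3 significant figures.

From the circular-orbit relation v² = μ/r at r = 1.35×10^8 km: μ = v²r = (31.4)² × 1.35×10^8 = 1.33105×10^11 km³/s².
In km: r₁ = 2.94 × 1.496×10^8 = 4.39824×10^8 km; r₂ = 0.903 × 1.496×10^8 = 1.350888×10^8 km.
The Hohmann ellipse has a_t = (r₁ + r₂)/2 = 2.874564×10^8 km.
At r₁ the circular-orbit speed is v₁ = √(μ/r₁) = 17.3963 km/s.
On the transfer ellipse at r₁, vis-viva equation gives v_a = √[μ(2/r₁ − 1/a_t)] = 11.9256 km/s.
First burn Δv₁ = |v_a − v₁| = 5.471 km/s.
Circular speed at r₂: v₂ = √(μ/r₂) = 31.390 km/s.
Transfer-orbit speed at r₂: v_p = √[μ(2/r₂ − 1/a_t)] = 38.828 km/s.
Second burn Δv₂ = |v₂ − v_p| = 7.438 km/s.
Total Δv = Δv₁ + Δv₂ = 12.91 km/s.

Δv = 12.9 km/s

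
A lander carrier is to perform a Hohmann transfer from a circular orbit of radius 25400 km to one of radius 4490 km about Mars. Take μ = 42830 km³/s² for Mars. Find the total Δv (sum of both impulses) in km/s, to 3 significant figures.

The Hohmann ellipse has a_t = (r₁ + r₂)/2 = 14945 km.
Circular speed at r₁: v₁ = √(μ/r₁) = √(42830/25400) = 1.29855 km/s.
Transfer-orbit speed at r₁ (vis-viva): v_a = √[μ(2/r₁ − 1/a_t)] = 0.711758 km/s.
First burn Δv₁ = |v_a − v₁| = 0.5868 km/s.
At r₂, v₂ = √(μ/r₂) = 3.0885 km/s.
Transfer-orbit speed at r₂: v_p = √[μ(2/r₂ − 1/a_t)] = 4.0264 km/s.
Second burn Δv₂ = |v₂ − v_p| = 0.9379 km/s.
Δv = Δv₁ + Δv₂ = 0.5868 + 0.9379 = 1.525 km/s.

Δv = 1.52 km/s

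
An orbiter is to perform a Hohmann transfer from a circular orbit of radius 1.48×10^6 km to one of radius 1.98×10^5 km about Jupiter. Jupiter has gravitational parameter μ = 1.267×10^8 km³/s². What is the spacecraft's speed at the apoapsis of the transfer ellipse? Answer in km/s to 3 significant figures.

v = 4.49 km/s

The Hohmann ellipse has a_t = (r₁ + r₂)/2 = 8.390×10^5 km.
The apoapsis of the transfer ellipse is at r = 1.480×10^6 km.
Vis-viva: v = √[μ(2/r − 1/a_t)] = √[1.267×10^8 × (2/1.480×10^6 − 1/8.390×10^5)] = 4.495 km/s.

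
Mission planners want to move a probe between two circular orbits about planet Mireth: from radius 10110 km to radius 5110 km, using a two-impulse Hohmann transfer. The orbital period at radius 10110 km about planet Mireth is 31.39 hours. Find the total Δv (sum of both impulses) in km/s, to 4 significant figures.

Δv = 0.2222 km/s

From Kepler's third law T² = 4π²r³/μ at r = 10110 km, T = 31.39 hours = 31.39 × 3600 s = 1.13004×10^5 s: μ = 4π²r³/T² = 3194.67 km³/s².
Transfer-ellipse semi-major axis a_t = (r₁ + r₂)/2 = (10110 + 5110)/2 = 7610 km.
Circular speed at r₁: v₁ = √(μ/r₁) = √(3194.67/10110) = 0.5621 km/s.
Transfer-orbit speed at r₁ (v² = μ(2/r − 1/a)): v_a = √[μ(2/r₁ − 1/a_t)] = 0.4606 km/s.
First burn Δv₁ = |v_a − v₁| = 0.1015 km/s.
Circular speed at r₂: v₂ = √(μ/r₂) = 0.7907 km/s.
Transfer-orbit speed at r₂: v_p = √[μ(2/r₂ − 1/a_t)] = 0.9114 km/s.
Second burn Δv₂ = |v₂ − v_p| = 0.1207 km/s.
Total Δv = Δv₁ + Δv₂ = 0.2222 km/s.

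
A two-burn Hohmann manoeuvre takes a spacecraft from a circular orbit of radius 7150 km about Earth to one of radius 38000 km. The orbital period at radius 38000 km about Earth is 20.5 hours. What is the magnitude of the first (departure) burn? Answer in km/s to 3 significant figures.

Δv₁ = 2.22 km/s

From Kepler's third law T² = 4π²r³/μ at r = 38000 km, T = 20.5 hours = 20.5 × 3600 s = 73800 s: μ = 4π²r³/T² = 3.97739×10^5 km³/s².
The Hohmann ellipse has a_t = (r₁ + r₂)/2 = 22575 km.
Circular speed at r = 7150 km: v_c = √(μ/r) = 7.4584 km/s.
Vis-viva on the transfer ellipse at r = 7150 km gives v_t = √[μ(2/r − 1/a_t)] = 9.6766 km/s.
Δv₁ = |v_t − v_c| = |9.6766 − 7.4584| = 2.218 km/s.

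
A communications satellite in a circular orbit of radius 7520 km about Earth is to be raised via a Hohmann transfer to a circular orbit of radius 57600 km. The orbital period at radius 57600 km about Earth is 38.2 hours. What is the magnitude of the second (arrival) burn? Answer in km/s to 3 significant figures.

Δv₂ = 1.37 km/s

From Kepler's third law T² = 4π²r³/μ at r = 57600 km, T = 38.2 hours = 38.2 × 3600 s = 1.3752×10^5 s: μ = 4π²r³/T² = 3.98929×10^5 km³/s².
Transfer-ellipse semi-major axis a_t = (r₁ + r₂)/2 = (7520 + 57600)/2 = 32560 km.
Circular speed at r = 57600 km: v_c = √(μ/r) = 2.632 km/s.
Vis-viva on the transfer ellipse at r = 57600 km gives v_t = √[μ(2/r − 1/a_t)] = 1.265 km/s.
Δv₂ = |v_t − v_c| = |1.265 − 2.632| = 1.367 km/s.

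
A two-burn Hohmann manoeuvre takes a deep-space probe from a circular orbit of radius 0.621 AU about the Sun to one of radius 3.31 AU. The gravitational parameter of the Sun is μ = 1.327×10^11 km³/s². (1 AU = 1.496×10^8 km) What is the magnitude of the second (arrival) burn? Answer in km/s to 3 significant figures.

Δv₂ = 7.17 km/s

In km: r₁ = 0.621 × 1.496×10^8 = 9.29016×10^7 km; r₂ = 3.31 × 1.496×10^8 = 4.95176×10^8 km.
Transfer-ellipse semi-major axis a_t = (r₁ + r₂)/2 = (9.29016×10^7 + 4.95176×10^8)/2 = 2.940388×10^8 km.
On the circular orbit at r = 4.95176×10^8 km, v_c = √(μ/r) = 16.3703 km/s.
Vis-viva on the transfer ellipse at r = 4.95176×10^8 km gives v_t = √[μ(2/r − 1/a_t)] = 9.20163 km/s.
Δv₂ = |v_t − v_c| = |9.20163 − 16.3703| = 7.169 km/s.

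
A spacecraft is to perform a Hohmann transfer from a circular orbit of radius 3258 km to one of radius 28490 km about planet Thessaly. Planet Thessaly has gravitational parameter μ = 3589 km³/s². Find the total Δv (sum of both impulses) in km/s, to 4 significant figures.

Semi-major axis of the transfer orbit: a_t = (3258 + 28490)/2 = 15874 km.
Circular speed at r₁: v₁ = √(μ/r₁) = √(3589/3258) = 1.0495695 km/s.
On the transfer ellipse at r₁, v² = μ(2/r − 1/a) gives v_p = √[μ(2/r₁ − 1/a_t)] = 1.4060936 km/s.
First burn Δv₁ = |v_p − v₁| = 0.356524 km/s.
Circular speed at r₂: v₂ = √(μ/r₂) = 0.354928 km/s.
Transfer-orbit speed at r₂: v_a = √[μ(2/r₂ − 1/a_t)] = 0.160795 km/s.
Second burn Δv₂ = |v₂ − v_a| = 0.194133 km/s.
Total Δv = Δv₁ + Δv₂ = 0.5507 km/s.

Δv = 0.5507 km/s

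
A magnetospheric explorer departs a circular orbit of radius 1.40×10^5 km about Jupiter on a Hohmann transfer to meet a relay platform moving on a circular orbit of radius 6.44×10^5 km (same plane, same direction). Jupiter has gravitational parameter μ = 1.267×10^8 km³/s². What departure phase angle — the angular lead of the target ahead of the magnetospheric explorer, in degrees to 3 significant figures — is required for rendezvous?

φ = 94.5°

Transfer-ellipse semi-major axis a_t = (r₁ + r₂)/2 = (1.400×10^5 + 6.440×10^5)/2 = 3.920×10^5 km.
Transfer time t = π√(a_t³/μ) = 68500 s.
Target angular speed ω₂ = √(μ/r₂³) = 2.178×10^-5 rad/s.
Angle swept by the target during transfer: ω₂·t = 1.4919 rad = 85.48°.
Arrival is 180° from departure on the ellipse, so φ = 180° − 85.48° = 94.5°.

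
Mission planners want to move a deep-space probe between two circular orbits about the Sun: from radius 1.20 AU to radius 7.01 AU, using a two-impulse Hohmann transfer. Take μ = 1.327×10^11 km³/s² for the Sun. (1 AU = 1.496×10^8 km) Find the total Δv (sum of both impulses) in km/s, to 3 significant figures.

Δv = 13.5 km/s

In km: r₁ = 1.20 × 1.496×10^8 = 1.7952×10^8 km; r₂ = 7.01 × 1.496×10^8 = 1.048696×10^9 km.
Transfer-ellipse semi-major axis a_t = (r₁ + r₂)/2 = (1.7952×10^8 + 1.048696×10^9)/2 = 6.14108×10^8 km.
At r₁ the circular-orbit speed is v₁ = √(μ/r₁) = 27.188 km/s.
On the transfer ellipse at r₁, vis-viva gives v_p = √[μ(2/r₁ − 1/a_t)] = 35.529 km/s.
First burn Δv₁ = |v_p − v₁| = 8.341 km/s.
At r₂, v₂ = √(μ/r₂) = 11.249 km/s.
Transfer-orbit speed at r₂: v_a = √[μ(2/r₂ − 1/a_t)] = 6.0820 km/s.
Second burn Δv₂ = |v₂ − v_a| = 5.167 km/s.
Δv = Δv₁ + Δv₂ = 8.341 + 5.167 = 13.51 km/s.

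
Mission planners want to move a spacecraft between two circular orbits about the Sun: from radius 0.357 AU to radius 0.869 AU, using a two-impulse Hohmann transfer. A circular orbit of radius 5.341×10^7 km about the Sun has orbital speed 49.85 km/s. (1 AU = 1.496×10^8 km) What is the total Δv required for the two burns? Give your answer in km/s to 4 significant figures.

From the circular-orbit relation v² = μ/r at r = 5.341×10^7 km: μ = v²r = (49.85)² × 5.341×10^7 = 1.32725×10^11 km³/s².
In km: r₁ = 0.357 × 1.496×10^8 = 5.34072×10^7 km; r₂ = 0.869 × 1.496×10^8 = 1.300024×10^8 km.
The Hohmann ellipse has a_t = (r₁ + r₂)/2 = 9.17048×10^7 km.
Circular speed at r₁: v₁ = √(μ/r₁) = √(1.32725×10^11/5.34072×10^7) = 49.851 km/s.
On the transfer ellipse at r₁, v² = μ(2/r − 1/a) gives v_p = √[μ(2/r₁ − 1/a_t)] = 59.355 km/s.
First burn Δv₁ = |v_p − v₁| = 9.504 km/s.
Circular speed at r₂: v₂ = √(μ/r₂) = 31.952 km/s.
Transfer-orbit speed at r₂: v_a = √[μ(2/r₂ − 1/a_t)] = 24.384 km/s.
Second burn Δv₂ = |v₂ − v_a| = 7.568 km/s.
Δv = Δv₁ + Δv₂ = 9.504 + 7.568 = 17.07 km/s.

Δv = 17.07 km/s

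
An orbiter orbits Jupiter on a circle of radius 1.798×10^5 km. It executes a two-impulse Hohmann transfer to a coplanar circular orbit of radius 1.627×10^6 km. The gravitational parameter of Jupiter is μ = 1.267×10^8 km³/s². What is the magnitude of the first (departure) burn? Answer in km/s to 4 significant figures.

Δv₁ = 9.079 km/s

Semi-major axis of the transfer orbit: a_t = (1.798×10^5 + 1.627×10^6)/2 = 9.034×10^5 km.
Circular speed at r = 1.798×10^5 km: v_c = √(μ/r) = 26.5457 km/s.
Vis-viva on the transfer ellipse at r = 1.798×10^5 km gives v_t = √[μ(2/r − 1/a_t)] = 35.6244 km/s.
Δv₁ = |v_t − v_c| = |35.6244 − 26.5457| = 9.079 km/s.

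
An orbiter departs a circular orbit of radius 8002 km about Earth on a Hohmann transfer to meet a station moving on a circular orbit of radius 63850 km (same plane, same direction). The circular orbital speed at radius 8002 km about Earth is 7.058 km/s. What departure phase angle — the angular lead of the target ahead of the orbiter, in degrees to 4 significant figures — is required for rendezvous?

From the circular-orbit relation v² = μ/r at r = 8002 km: μ = v²r = (7.058)² × 8002 = 3.98623×10^5 km³/s².
Transfer-ellipse semi-major axis a_t = (r₁ + r₂)/2 = (8002 + 63850)/2 = 35926 km.
The half-period of the transfer ellipse is t = π√(a_t³/μ) = 33880 s.
Target angular speed ω₂ = √(μ/r₂³) = 3.913×10^-5 rad/s.
Angle swept by the target during transfer: ω₂·t = 1.326 rad = 75.97°.
Arrival is 180° from departure on the ellipse, so φ = 180° − 75.97° = 104.0°.

φ = 104.0°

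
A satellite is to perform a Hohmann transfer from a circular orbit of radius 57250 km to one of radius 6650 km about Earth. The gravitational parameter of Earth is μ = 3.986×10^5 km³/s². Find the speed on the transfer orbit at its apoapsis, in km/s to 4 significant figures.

v = 1.204 km/s

The Hohmann ellipse has a_t = (r₁ + r₂)/2 = 31950 km.
At apoapsis, r = 57250 km.
Vis-viva: v = √[μ(2/r − 1/a_t)] = √[3.986×10^5 × (2/57250 − 1/31950)] = 1.204 km/s.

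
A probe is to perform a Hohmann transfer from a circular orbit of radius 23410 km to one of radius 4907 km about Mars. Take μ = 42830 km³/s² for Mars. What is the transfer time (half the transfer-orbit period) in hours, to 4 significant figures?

t = 7.104 hours

The Hohmann ellipse has a_t = (r₁ + r₂)/2 = 14158.5 km.
Transfer time t = π√(a_t³/μ) = π√((14158.5)³ / 42830) = 25574 s.
Converting: 25574 s ÷ 3600 s/hour = 7.104 hours.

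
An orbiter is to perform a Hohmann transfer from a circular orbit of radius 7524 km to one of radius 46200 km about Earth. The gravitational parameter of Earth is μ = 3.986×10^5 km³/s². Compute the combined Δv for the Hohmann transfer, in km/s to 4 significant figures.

Δv = 3.650 km/s

The Hohmann ellipse has a_t = (r₁ + r₂)/2 = 26862 km.
Circular speed at r₁: v₁ = √(μ/r₁) = √(3.986×10^5/7524) = 7.2785 km/s.
Transfer-orbit speed at r₁ (v² = μ(2/r − 1/a)): v_p = √[μ(2/r₁ − 1/a_t)] = 9.5454 km/s.
First burn Δv₁ = |v_p − v₁| = 2.267 km/s.
Circular speed at r₂: v₂ = √(μ/r₂) = 2.9373 km/s.
Transfer-orbit speed at r₂: v_a = √[μ(2/r₂ − 1/a_t)] = 1.5545 km/s.
Second burn Δv₂ = |v₂ − v_a| = 1.383 km/s.
Total Δv = Δv₁ + Δv₂ = 3.650 km/s.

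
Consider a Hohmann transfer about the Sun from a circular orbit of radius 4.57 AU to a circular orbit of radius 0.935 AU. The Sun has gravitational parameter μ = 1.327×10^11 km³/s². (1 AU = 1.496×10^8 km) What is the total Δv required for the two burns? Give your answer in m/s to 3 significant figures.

Δv = 14700 m/s

In km: r₁ = 4.57 × 1.496×10^8 = 6.83672×10^8 km; r₂ = 0.935 × 1.496×10^8 = 1.39876×10^8 km.
Semi-major axis of the transfer orbit: a_t = (6.83672×10^8 + 1.39876×10^8)/2 = 4.11774×10^8 km.
At r₁ the circular-orbit speed is v₁ = √(μ/r₁) = 13.932 km/s.
Transfer-orbit speed at r₁ (vis-viva equation): v_a = √[μ(2/r₁ − 1/a_t)] = 8.1200 km/s.
First burn Δv₁ = |v_a − v₁| = 5.812 km/s.
Circular speed at r₂: v₂ = √(μ/r₂) = 30.801 km/s.
Transfer-orbit speed at r₂: v_p = √[μ(2/r₂ − 1/a_t)] = 39.688 km/s.
Second burn Δv₂ = |v₂ − v_p| = 8.887 km/s.
Total Δv = Δv₁ + Δv₂ = 14.70 km/s.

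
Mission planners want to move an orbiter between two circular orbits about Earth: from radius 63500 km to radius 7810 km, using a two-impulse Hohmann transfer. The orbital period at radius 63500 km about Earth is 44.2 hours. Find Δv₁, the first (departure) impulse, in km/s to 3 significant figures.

From Kepler's third law T² = 4π²r³/μ at r = 63500 km, T = 44.2 hours = 44.2 × 3600 s = 1.5912×10^5 s: μ = 4π²r³/T² = 3.99238×10^5 km³/s².
Transfer-ellipse semi-major axis a_t = (r₁ + r₂)/2 = (63500 + 7810)/2 = 35655 km.
On the circular orbit at r = 63500 km, v_c = √(μ/r) = 2.5074 km/s.
Vis-viva on the transfer ellipse at r = 63500 km gives v_t = √[μ(2/r − 1/a_t)] = 1.1735 km/s.
Δv₁ = |v_t − v_c| = |1.1735 − 2.5074| = 1.334 km/s.

Δv₁ = 1.33 km/s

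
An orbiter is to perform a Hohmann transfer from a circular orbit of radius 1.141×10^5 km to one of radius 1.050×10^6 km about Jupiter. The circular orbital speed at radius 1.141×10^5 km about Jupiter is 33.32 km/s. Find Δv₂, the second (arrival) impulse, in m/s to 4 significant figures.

From the circular-orbit relation v² = μ/r at r = 1.141×10^5 km: μ = v²r = (33.32)² × 1.141×10^5 = 1.26676×10^8 km³/s².
The Hohmann ellipse has a_t = (r₁ + r₂)/2 = 5.8205×10^5 km.
On the circular orbit at r = 1.050×10^6 km, v_c = √(μ/r) = 10.984 km/s.
Transfer-orbit speed at the same r (vis-viva, a = a_t): v_t = √[μ(2/r − 1/a_t)] = 4.8631 km/s.
Δv₂ = |v_t − v_c| = |4.8631 − 10.984| = 6.121 km/s.

Δv₂ = 6121 m/s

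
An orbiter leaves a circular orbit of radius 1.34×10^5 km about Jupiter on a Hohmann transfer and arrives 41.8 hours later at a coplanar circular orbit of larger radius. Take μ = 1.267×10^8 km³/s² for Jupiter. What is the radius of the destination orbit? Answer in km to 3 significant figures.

Transfer time t = 41.8 hours = 1.5048×10^5 s, and t = π√(a_t³/μ).
So a_t = (μ t²/π²)^(1/3) = (1.267×10^8 × (1.5048×10^5)² / π²)^(1/3) = 6.6244×10^5 km.
Since a_t = (r₁ + r₂)/2, r₂ = 2a_t − r₁ = 2×6.6244×10^5 − 1.340×10^5 = 1.19088×10^6 km.

r₂ = 1.19×10^6 km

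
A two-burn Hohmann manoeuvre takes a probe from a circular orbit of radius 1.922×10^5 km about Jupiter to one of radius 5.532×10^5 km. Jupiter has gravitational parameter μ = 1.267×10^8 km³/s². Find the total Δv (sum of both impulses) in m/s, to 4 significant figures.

Δv = 9871 m/s

Transfer-ellipse semi-major axis a_t = (r₁ + r₂)/2 = (1.922×10^5 + 5.532×10^5)/2 = 3.727×10^5 km.
Circular speed at r₁: v₁ = √(μ/r₁) = √(1.267×10^8/1.922×10^5) = 25.675 km/s.
Transfer-orbit speed at r₁ (vis-viva): v_p = √[μ(2/r₁ − 1/a_t)] = 31.280 km/s.
First burn Δv₁ = |v_p − v₁| = 5.605 km/s.
Circular speed at r₂: v₂ = √(μ/r₂) = 15.134 km/s.
Transfer-orbit speed at r₂: v_a = √[μ(2/r₂ − 1/a_t)] = 10.868 km/s.
Second burn Δv₂ = |v₂ − v_a| = 4.266 km/s.
Total Δv = Δv₁ + Δv₂ = 9.871 km/s.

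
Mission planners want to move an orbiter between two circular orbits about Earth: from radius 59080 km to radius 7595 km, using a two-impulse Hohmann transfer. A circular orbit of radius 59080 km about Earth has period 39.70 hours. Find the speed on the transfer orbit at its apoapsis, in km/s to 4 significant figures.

v = 1.240 km/s

From Kepler's third law T² = 4π²r³/μ at r = 59080 km, T = 39.70 hours = 39.70 × 3600 s = 1.4292×10^5 s: μ = 4π²r³/T² = 3.98561×10^5 km³/s².
Transfer-ellipse semi-major axis a_t = (r₁ + r₂)/2 = (59080 + 7595)/2 = 33337.5 km.
The apoapsis of the transfer ellipse is at r = 59080 km.
From the vis-viva equation, v = √[μ(2/r − 1/a_t)] = 1.240 km/s.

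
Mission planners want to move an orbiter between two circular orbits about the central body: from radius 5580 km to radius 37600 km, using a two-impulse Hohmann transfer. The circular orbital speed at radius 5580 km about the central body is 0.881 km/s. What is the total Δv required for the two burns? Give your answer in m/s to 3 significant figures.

Δv = 448 m/s

From the circular-orbit relation v² = μ/r at r = 5580 km: μ = v²r = (0.881)² × 5580 = 4330.98 km³/s².
Transfer-ellipse semi-major axis a_t = (r₁ + r₂)/2 = (5580 + 37600)/2 = 21590 km.
Circular speed at r₁: v₁ = √(μ/r₁) = √(4330.98/5580) = 0.88100 km/s.
Transfer-orbit speed at r₁ (vis-viva): v_p = √[μ(2/r₁ − 1/a_t)] = 1.1626 km/s.
First burn Δv₁ = |v_p − v₁| = 0.2816 km/s.
At r₂, v₂ = √(μ/r₂) = 0.3394 km/s.
Transfer-orbit speed at r₂: v_a = √[μ(2/r₂ − 1/a_t)] = 0.1725 km/s.
Second burn Δv₂ = |v₂ − v_a| = 0.1669 km/s.
Δv = Δv₁ + Δv₂ = 0.2816 + 0.1669 = 0.4485 km/s.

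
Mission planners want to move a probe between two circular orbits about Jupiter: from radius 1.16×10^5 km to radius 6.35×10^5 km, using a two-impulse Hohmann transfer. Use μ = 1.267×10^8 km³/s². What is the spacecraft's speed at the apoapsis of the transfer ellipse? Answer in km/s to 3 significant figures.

Semi-major axis of the transfer orbit: a_t = (1.160×10^5 + 6.350×10^5)/2 = 3.755×10^5 km.
At apoapsis, r = 6.350×10^5 km.
Applying v² = μ(2/r − 1/a_t): v = 7.851 km/s.

v = 7.85 km/s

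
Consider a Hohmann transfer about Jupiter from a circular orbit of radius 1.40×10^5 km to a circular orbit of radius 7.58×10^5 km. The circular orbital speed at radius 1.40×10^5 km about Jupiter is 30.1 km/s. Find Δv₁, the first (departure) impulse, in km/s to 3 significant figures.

From the circular-orbit relation v² = μ/r at r = 1.40×10^5 km: μ = v²r = (30.1)² × 1.40×10^5 = 1.26841×10^8 km³/s².
The Hohmann ellipse has a_t = (r₁ + r₂)/2 = 4.490×10^5 km.
Circular speed at r = 1.400×10^5 km: v_c = √(μ/r) = 30.100 km/s.
Transfer-orbit speed at the same r (vis-viva, a = a_t): v_t = √[μ(2/r − 1/a_t)] = 39.109 km/s.
Δv₁ = |v_t − v_c| = |39.109 − 30.100| = 9.009 km/s.

Δv₁ = 9.01 km/s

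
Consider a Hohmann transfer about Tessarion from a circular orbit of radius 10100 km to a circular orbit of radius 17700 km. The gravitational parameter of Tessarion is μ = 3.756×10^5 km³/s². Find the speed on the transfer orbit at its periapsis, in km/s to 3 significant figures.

v = 6.88 km/s

Semi-major axis of the transfer orbit: a_t = (10100 + 17700)/2 = 13900 km.
The periapsis of the transfer ellipse is at r = 10100 km.
From the vis-viva equation, v = √[μ(2/r − 1/a_t)] = 6.881 km/s.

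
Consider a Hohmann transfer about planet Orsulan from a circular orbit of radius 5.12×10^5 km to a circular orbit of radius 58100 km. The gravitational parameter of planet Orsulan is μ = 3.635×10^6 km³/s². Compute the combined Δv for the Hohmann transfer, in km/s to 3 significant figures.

Transfer-ellipse semi-major axis a_t = (r₁ + r₂)/2 = (5.120×10^5 + 58100)/2 = 2.8505×10^5 km.
At r₁ the circular-orbit speed is v₁ = √(μ/r₁) = 2.665 km/s.
On the transfer ellipse at r₁, vis-viva equation gives v_a = √[μ(2/r₁ − 1/a_t)] = 1.203 km/s.
First burn Δv₁ = |v_a − v₁| = 1.462 km/s.
At r₂, v₂ = √(μ/r₂) = 7.9098 km/s.
Transfer-orbit speed at r₂: v_p = √[μ(2/r₂ − 1/a_t)] = 10.601 km/s.
Second burn Δv₂ = |v₂ − v_p| = 2.691 km/s.
Total Δv = Δv₁ + Δv₂ = 4.153 km/s.

Δv = 4.15 km/s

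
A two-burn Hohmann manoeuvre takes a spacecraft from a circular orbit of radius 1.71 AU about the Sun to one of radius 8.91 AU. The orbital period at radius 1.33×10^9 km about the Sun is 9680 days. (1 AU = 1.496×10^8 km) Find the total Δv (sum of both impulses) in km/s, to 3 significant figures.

From Kepler's third law T² = 4π²r³/μ at r = 1.33×10^9 km, T = 9680 days = 9680 × 86400 s = 8.36352×10^8 s: μ = 4π²r³/T² = 1.32781×10^11 km³/s².
In km: r₁ = 1.71 × 1.496×10^8 = 2.55816×10^8 km; r₂ = 8.91 × 1.496×10^8 = 1.332936×10^9 km.
Transfer-ellipse semi-major axis a_t = (r₁ + r₂)/2 = (2.55816×10^8 + 1.332936×10^9)/2 = 7.94376×10^8 km.
Circular speed at r₁: v₁ = √(μ/r₁) = √(1.32781×10^11/2.55816×10^8) = 22.783 km/s.
Transfer-orbit speed at r₁ (vis-viva equation): v_p = √[μ(2/r₁ − 1/a_t)] = 29.512 km/s.
First burn Δv₁ = |v_p − v₁| = 6.729 km/s.
Circular speed at r₂: v₂ = √(μ/r₂) = 9.981 km/s.
Transfer-orbit speed at r₂: v_a = √[μ(2/r₂ − 1/a_t)] = 5.664 km/s.
Second burn Δv₂ = |v₂ − v_a| = 4.317 km/s.
Total Δv = Δv₁ + Δv₂ = 11.05 km/s.

Δv = 11.0 km/s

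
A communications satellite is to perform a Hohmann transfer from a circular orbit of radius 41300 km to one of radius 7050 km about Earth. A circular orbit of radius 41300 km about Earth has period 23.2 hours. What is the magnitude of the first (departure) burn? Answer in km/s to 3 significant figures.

From Kepler's third law T² = 4π²r³/μ at r = 41300 km, T = 23.2 hours = 23.2 × 3600 s = 83520 s: μ = 4π²r³/T² = 3.98684×10^5 km³/s².
Semi-major axis of the transfer orbit: a_t = (41300 + 7050)/2 = 24175 km.
On the circular orbit at r = 41300 km, v_c = √(μ/r) = 3.107 km/s.
Vis-viva on the transfer ellipse at r = 41300 km gives v_t = √[μ(2/r − 1/a_t)] = 1.678 km/s.
Δv₁ = |v_t − v_c| = |1.678 − 3.107| = 1.429 km/s.

Δv₁ = 1.43 km/s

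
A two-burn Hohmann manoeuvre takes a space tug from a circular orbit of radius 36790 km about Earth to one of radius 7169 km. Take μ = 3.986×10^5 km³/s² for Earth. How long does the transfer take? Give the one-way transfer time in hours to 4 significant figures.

t = 4.504 hours

The Hohmann ellipse has a_t = (r₁ + r₂)/2 = 21979.5 km.
Half the transfer-orbit period gives t = π√(a_t³/μ) = 16215 s.
Converting: 16215 s ÷ 3600 s/hour = 4.504 hours.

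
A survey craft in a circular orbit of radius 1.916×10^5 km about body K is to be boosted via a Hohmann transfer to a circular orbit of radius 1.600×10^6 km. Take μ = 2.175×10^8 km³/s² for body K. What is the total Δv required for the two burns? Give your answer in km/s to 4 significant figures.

Δv = 17.60 km/s

Transfer-ellipse semi-major axis a_t = (r₁ + r₂)/2 = (1.916×10^5 + 1.600×10^6)/2 = 8.958×10^5 km.
Circular speed at r₁: v₁ = √(μ/r₁) = √(2.175×10^8/1.916×10^5) = 33.692 km/s.
Transfer-orbit speed at r₁ (vis-viva equation): v_p = √[μ(2/r₁ − 1/a_t)] = 45.028 km/s.
First burn Δv₁ = |v_p − v₁| = 11.336 km/s.
At r₂, v₂ = √(μ/r₂) = 11.65922 km/s.
Transfer-orbit speed at r₂: v_a = √[μ(2/r₂ − 1/a_t)] = 5.392149 km/s.
Second burn Δv₂ = |v₂ − v_a| = 6.2671 km/s.
Total Δv = Δv₁ + Δv₂ = 17.60 km/s.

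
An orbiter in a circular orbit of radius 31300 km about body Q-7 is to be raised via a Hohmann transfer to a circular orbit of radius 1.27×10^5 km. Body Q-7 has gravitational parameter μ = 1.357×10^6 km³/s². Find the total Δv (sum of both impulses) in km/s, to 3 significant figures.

Δv = 2.97 km/s

Transfer-ellipse semi-major axis a_t = (r₁ + r₂)/2 = (31300 + 1.270×10^5)/2 = 79150 km.
At r₁ the circular-orbit speed is v₁ = √(μ/r₁) = 6.5844 km/s.
On the transfer ellipse at r₁, v² = μ(2/r − 1/a) gives v_p = √[μ(2/r₁ − 1/a_t)] = 8.3405 km/s.
First burn Δv₁ = |v_p − v₁| = 1.756 km/s.
Circular speed at r₂: v₂ = √(μ/r₂) = 3.269 km/s.
Transfer-orbit speed at r₂: v_a = √[μ(2/r₂ − 1/a_t)] = 2.056 km/s.
Second burn Δv₂ = |v₂ − v_a| = 1.213 km/s.
Δv = Δv₁ + Δv₂ = 1.756 + 1.213 = 2.969 km/s.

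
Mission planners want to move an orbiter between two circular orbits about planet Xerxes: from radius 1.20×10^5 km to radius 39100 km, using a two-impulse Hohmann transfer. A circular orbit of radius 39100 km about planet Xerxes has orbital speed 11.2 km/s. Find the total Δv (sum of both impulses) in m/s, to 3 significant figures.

Δv = 4470 m/s

From the circular-orbit relation v² = μ/r at r = 39100 km: μ = v²r = (11.2)² × 39100 = 4.90470×10^6 km³/s².
Transfer-ellipse semi-major axis a_t = (r₁ + r₂)/2 = (1.200×10^5 + 39100)/2 = 79550 km.
Circular speed at r₁: v₁ = √(μ/r₁) = √(4.90470×10^6/1.200×10^5) = 6.393 km/s.
On the transfer ellipse at r₁, vis-viva gives v_a = √[μ(2/r₁ − 1/a_t)] = 4.482 km/s.
First burn Δv₁ = |v_a − v₁| = 1.911 km/s.
At r₂, v₂ = √(μ/r₂) = 11.200 km/s.
Transfer-orbit speed at r₂: v_p = √[μ(2/r₂ − 1/a_t)] = 13.756 km/s.
Second burn Δv₂ = |v₂ − v_p| = 2.556 km/s.
Δv = Δv₁ + Δv₂ = 1.911 + 2.556 = 4.467 km/s.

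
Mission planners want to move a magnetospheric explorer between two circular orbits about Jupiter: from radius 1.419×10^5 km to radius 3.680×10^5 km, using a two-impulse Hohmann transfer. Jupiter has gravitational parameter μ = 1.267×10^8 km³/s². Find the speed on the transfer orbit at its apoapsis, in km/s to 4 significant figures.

Semi-major axis of the transfer orbit: a_t = (1.419×10^5 + 3.680×10^5)/2 = 2.5495×10^5 km.
The apoapsis of the transfer ellipse is at r = 3.680×10^5 km.
From the vis-viva equation, v = √[μ(2/r − 1/a_t)] = 13.84 km/s.

v = 13.84 km/s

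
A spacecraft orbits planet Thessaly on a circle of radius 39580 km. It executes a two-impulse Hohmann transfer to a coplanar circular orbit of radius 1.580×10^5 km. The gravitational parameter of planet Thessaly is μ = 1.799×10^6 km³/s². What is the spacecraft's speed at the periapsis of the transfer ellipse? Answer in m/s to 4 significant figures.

Semi-major axis of the transfer orbit: a_t = (39580 + 1.580×10^5)/2 = 98790 km.
The periapsis of the transfer ellipse is at r = 39580 km.
Vis-viva: v = √[μ(2/r − 1/a_t)] = √[1.799×10^6 × (2/39580 − 1/98790)] = 8.526 km/s.

v = 8526 m/s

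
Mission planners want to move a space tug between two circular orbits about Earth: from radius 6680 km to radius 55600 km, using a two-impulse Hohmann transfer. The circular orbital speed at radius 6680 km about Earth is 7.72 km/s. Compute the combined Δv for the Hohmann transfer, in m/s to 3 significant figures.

Δv = 4030 m/s

From the circular-orbit relation v² = μ/r at r = 6680 km: μ = v²r = (7.72)² × 6680 = 3.98117×10^5 km³/s².
The Hohmann ellipse has a_t = (r₁ + r₂)/2 = 31140 km.
At r₁ the circular-orbit speed is v₁ = √(μ/r₁) = 7.72000 km/s.
Transfer-orbit speed at r₁ (vis-viva equation): v_p = √[μ(2/r₁ − 1/a_t)] = 10.3156 km/s.
First burn Δv₁ = |v_p − v₁| = 2.5956 km/s.
Circular speed at r₂: v₂ = √(μ/r₂) = 2.6759 km/s.
Transfer-orbit speed at r₂: v_a = √[μ(2/r₂ − 1/a_t)] = 1.2394 km/s.
Second burn Δv₂ = |v₂ − v_a| = 1.4365 km/s.
Total Δv = Δv₁ + Δv₂ = 4.032 km/s.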